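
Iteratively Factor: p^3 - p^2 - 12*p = (p + 3)*(p^2 - 4*p) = p*(p + 3)*(p - 4)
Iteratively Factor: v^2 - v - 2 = (v - 2)*(v + 1)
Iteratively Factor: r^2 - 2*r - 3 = (r + 1)*(r - 3)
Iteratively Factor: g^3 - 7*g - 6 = (g + 2)*(g^2 - 2*g - 3) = (g - 3)*(g + 2)*(g + 1)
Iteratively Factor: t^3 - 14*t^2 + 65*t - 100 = (t - 5)*(t^2 - 9*t + 20) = (t - 5)^2*(t - 4)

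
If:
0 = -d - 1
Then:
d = -1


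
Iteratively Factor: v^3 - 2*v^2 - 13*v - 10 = (v + 2)*(v^2 - 4*v - 5) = (v + 1)*(v + 2)*(v - 5)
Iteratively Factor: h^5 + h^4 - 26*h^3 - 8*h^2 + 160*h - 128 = (h - 4)*(h^4 + 5*h^3 - 6*h^2 - 32*h + 32) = (h - 4)*(h + 4)*(h^3 + h^2 - 10*h + 8) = (h - 4)*(h + 4)^2*(h^2 - 3*h + 2) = (h - 4)*(h - 2)*(h + 4)^2*(h - 1)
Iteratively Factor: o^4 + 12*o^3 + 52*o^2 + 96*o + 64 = (o + 4)*(o^3 + 8*o^2 + 20*o + 16) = (o + 4)^2*(o^2 + 4*o + 4) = (o + 2)*(o + 4)^2*(o + 2)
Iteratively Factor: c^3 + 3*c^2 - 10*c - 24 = (c + 2)*(c^2 + c - 12) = (c + 2)*(c + 4)*(c - 3)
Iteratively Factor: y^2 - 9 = (y + 3)*(y - 3)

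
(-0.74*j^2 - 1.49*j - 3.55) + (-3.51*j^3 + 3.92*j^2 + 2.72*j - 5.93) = -3.51*j^3 + 3.18*j^2 + 1.23*j - 9.48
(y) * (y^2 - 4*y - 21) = y^3 - 4*y^2 - 21*y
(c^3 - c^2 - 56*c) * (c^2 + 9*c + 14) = c^5 + 8*c^4 - 51*c^3 - 518*c^2 - 784*c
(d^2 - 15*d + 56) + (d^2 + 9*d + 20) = 2*d^2 - 6*d + 76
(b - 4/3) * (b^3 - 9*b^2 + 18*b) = b^4 - 31*b^3/3 + 30*b^2 - 24*b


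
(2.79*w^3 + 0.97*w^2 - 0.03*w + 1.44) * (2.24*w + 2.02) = 6.2496*w^4 + 7.8086*w^3 + 1.8922*w^2 + 3.165*w + 2.9088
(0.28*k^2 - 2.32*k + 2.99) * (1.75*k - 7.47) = 0.49*k^3 - 6.1516*k^2 + 22.5629*k - 22.3353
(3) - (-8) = 11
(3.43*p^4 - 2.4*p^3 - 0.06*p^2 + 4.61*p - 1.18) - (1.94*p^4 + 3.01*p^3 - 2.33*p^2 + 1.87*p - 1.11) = 1.49*p^4 - 5.41*p^3 + 2.27*p^2 + 2.74*p - 0.0699999999999998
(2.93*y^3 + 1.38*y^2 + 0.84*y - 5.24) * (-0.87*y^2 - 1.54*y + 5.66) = -2.5491*y^5 - 5.7128*y^4 + 13.7278*y^3 + 11.076*y^2 + 12.824*y - 29.6584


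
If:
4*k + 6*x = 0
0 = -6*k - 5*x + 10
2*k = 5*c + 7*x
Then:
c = 5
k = 15/4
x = -5/2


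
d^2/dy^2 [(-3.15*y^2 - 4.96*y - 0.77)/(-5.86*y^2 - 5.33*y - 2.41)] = (143.875892*y^3 - 108.268188*y^2 - 275.98842*y - 68.833444)/(201.230056*y^6 + 549.090204*y^5 + 747.70377*y^4 + 603.060185*y^3 + 307.502745*y^2 + 92.871519*y + 13.997521)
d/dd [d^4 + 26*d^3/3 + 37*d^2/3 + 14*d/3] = 4*d^3 + 26*d^2 + 74*d/3 + 14/3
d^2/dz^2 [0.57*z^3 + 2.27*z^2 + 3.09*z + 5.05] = 3.42*z + 4.54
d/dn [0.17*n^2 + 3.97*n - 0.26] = 0.34*n + 3.97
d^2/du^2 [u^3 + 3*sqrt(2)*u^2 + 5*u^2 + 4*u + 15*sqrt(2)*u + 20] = 6*u + 6*sqrt(2) + 10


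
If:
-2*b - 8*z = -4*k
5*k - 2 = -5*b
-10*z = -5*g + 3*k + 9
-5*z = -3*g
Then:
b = 632/255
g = -47/17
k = -106/51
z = -141/85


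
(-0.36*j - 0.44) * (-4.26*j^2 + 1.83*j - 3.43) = 1.5336*j^3 + 1.2156*j^2 + 0.4296*j + 1.5092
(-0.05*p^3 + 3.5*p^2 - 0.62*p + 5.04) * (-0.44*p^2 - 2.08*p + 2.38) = 0.022*p^5 - 1.436*p^4 - 7.1262*p^3 + 7.402*p^2 - 11.9588*p + 11.9952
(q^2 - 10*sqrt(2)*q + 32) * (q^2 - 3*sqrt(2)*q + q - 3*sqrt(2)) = q^4 - 13*sqrt(2)*q^3 + q^3 - 13*sqrt(2)*q^2 + 92*q^2 - 96*sqrt(2)*q + 92*q - 96*sqrt(2)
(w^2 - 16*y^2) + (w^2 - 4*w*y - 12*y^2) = 2*w^2 - 4*w*y - 28*y^2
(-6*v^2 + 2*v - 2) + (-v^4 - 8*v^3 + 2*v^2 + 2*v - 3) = -v^4 - 8*v^3 - 4*v^2 + 4*v - 5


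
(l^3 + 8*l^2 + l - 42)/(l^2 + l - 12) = (l^3 + 8*l^2 + l - 42)/(l^2 + l - 12)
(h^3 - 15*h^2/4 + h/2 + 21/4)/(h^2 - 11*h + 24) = (4*h^2 - 3*h - 7)/(4*(h - 8))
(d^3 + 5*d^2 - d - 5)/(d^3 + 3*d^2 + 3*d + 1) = (d^2 + 4*d - 5)/(d^2 + 2*d + 1)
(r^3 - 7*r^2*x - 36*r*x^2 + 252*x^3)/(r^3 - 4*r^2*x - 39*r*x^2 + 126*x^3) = (-r + 6*x)/(-r + 3*x)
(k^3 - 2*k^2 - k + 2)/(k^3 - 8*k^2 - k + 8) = (k - 2)/(k - 8)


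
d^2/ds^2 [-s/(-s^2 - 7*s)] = 2/(s^3 + 21*s^2 + 147*s + 343)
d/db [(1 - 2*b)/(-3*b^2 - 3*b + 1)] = (-6*b^2 + 6*b + 1)/(9*b^4 + 18*b^3 + 3*b^2 - 6*b + 1)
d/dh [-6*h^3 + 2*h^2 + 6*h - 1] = -18*h^2 + 4*h + 6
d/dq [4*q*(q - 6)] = 8*q - 24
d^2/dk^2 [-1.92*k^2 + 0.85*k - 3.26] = -3.84000000000000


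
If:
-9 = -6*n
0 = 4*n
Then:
No Solution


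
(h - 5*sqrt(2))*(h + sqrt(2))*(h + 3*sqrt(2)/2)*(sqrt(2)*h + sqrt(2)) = sqrt(2)*h^4 - 5*h^3 + sqrt(2)*h^3 - 22*sqrt(2)*h^2 - 5*h^2 - 22*sqrt(2)*h - 30*h - 30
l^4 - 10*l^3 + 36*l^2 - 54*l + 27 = (l - 3)^3*(l - 1)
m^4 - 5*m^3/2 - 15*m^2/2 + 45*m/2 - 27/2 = (m - 3)*(m - 3/2)*(m - 1)*(m + 3)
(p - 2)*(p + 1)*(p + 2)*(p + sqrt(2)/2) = p^4 + sqrt(2)*p^3/2 + p^3 - 4*p^2 + sqrt(2)*p^2/2 - 4*p - 2*sqrt(2)*p - 2*sqrt(2)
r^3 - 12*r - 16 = (r - 4)*(r + 2)^2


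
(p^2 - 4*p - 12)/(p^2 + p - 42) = (p + 2)/(p + 7)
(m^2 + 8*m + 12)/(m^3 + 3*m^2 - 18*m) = (m + 2)/(m*(m - 3))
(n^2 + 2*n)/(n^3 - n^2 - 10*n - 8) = n/(n^2 - 3*n - 4)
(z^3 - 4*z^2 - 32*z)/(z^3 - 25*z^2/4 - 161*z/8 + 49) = 8*z*(z + 4)/(8*z^2 + 14*z - 49)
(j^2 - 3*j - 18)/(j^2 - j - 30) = (j + 3)/(j + 5)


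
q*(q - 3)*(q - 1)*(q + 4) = q^4 - 13*q^2 + 12*q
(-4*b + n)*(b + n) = -4*b^2 - 3*b*n + n^2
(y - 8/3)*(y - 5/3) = y^2 - 13*y/3 + 40/9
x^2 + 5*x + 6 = (x + 2)*(x + 3)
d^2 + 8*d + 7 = (d + 1)*(d + 7)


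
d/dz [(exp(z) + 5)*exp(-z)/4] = -5*exp(-z)/4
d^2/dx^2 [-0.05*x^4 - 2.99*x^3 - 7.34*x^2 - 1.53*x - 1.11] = -0.6*x^2 - 17.94*x - 14.68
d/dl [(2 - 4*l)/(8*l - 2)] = -2/(4*l - 1)^2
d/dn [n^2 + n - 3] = 2*n + 1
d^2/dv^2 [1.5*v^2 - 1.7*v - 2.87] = 3.00000000000000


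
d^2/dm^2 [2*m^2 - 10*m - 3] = 4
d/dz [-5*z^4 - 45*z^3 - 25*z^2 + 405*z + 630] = -20*z^3 - 135*z^2 - 50*z + 405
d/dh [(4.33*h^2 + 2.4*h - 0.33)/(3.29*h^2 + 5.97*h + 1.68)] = (17.9541*h^2 + 16.7202*h + 6.0021)/(10.8241*h^4 + 39.2826*h^3 + 46.6953*h^2 + 20.0592*h + 2.8224)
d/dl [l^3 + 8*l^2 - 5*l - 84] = 3*l^2 + 16*l - 5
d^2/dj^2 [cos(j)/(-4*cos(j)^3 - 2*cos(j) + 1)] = (-8*(6*cos(j)^2 + 1)^2*sin(j)^2*cos(j) + 2*(-30*sin(j)^4 + 39*sin(j)^2 - 7)*(5*cos(j) + cos(3*j) - 1) + (5*cos(j) + cos(3*j) - 1)^2*cos(j))/(5*cos(j) + cos(3*j) - 1)^3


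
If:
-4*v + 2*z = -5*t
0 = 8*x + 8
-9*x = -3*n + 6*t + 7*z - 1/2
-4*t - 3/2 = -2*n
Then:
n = 8*v/5 - 83/140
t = 4*v/5 - 47/70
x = -1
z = 47/28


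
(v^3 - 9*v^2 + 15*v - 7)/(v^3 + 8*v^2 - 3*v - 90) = (v^3 - 9*v^2 + 15*v - 7)/(v^3 + 8*v^2 - 3*v - 90)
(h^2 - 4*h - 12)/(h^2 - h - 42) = (-h^2 + 4*h + 12)/(-h^2 + h + 42)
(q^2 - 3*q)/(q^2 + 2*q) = (q - 3)/(q + 2)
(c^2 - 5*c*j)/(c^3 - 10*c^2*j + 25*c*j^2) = 1/(c - 5*j)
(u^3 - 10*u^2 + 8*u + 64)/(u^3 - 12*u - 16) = (u - 8)/(u + 2)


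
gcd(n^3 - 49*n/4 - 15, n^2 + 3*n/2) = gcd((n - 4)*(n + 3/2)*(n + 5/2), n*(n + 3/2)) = n + 3/2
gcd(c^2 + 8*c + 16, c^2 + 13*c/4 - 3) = c + 4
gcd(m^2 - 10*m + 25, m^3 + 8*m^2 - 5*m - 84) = 1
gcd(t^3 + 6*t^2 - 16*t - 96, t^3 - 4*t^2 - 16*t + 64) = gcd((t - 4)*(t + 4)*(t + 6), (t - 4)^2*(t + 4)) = t^2 - 16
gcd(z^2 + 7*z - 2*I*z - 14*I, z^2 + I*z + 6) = z - 2*I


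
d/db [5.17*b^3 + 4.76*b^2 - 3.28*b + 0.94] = 15.51*b^2 + 9.52*b - 3.28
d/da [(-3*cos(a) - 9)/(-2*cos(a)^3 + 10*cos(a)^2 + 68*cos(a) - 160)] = 3*(cos(a)^3 + 2*cos(a)^2 - 15*cos(a) - 91)*sin(a)/((cos(a) - 8)^2*(cos(a) - 2)^2*(cos(a) + 5)^2)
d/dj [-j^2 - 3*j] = -2*j - 3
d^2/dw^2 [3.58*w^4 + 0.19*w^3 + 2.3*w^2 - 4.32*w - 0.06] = 42.96*w^2 + 1.14*w + 4.6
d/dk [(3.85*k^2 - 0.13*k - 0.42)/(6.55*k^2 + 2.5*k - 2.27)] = (10.4765*k^2 - 11.977*k + 1.3451)/(42.9025*k^4 + 32.75*k^3 - 23.487*k^2 - 11.35*k + 5.1529)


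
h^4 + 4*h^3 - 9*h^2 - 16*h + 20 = (h - 2)*(h - 1)*(h + 2)*(h + 5)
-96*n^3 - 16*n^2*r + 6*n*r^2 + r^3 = (-4*n + r)*(4*n + r)*(6*n + r)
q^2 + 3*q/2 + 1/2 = (q + 1/2)*(q + 1)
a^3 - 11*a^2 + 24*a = a*(a - 8)*(a - 3)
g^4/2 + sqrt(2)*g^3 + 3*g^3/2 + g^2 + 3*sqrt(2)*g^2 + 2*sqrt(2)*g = g*(g/2 + sqrt(2))*(g + 1)*(g + 2)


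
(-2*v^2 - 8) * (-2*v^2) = 4*v^4 + 16*v^2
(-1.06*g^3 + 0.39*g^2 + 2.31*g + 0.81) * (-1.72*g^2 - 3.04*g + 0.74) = 1.8232*g^5 + 2.5516*g^4 - 5.9432*g^3 - 8.127*g^2 - 0.753*g + 0.5994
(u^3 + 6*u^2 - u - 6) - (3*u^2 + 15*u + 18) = u^3 + 3*u^2 - 16*u - 24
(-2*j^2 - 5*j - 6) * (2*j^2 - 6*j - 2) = -4*j^4 + 2*j^3 + 22*j^2 + 46*j + 12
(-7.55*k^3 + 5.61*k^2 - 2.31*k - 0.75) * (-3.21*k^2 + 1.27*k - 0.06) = 24.2355*k^5 - 27.5966*k^4 + 14.9928*k^3 - 0.8628*k^2 - 0.8139*k + 0.045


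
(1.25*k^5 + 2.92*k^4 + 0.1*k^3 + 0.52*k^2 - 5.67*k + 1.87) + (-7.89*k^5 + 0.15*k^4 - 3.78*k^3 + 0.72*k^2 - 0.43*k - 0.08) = -6.64*k^5 + 3.07*k^4 - 3.68*k^3 + 1.24*k^2 - 6.1*k + 1.79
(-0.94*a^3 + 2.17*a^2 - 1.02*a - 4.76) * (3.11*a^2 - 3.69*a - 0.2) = -2.9234*a^5 + 10.2173*a^4 - 10.9915*a^3 - 11.4738*a^2 + 17.7684*a + 0.952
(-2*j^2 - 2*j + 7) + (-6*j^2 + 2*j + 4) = 11 - 8*j^2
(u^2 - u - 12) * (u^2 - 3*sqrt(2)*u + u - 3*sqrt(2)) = u^4 - 3*sqrt(2)*u^3 - 13*u^2 - 12*u + 39*sqrt(2)*u + 36*sqrt(2)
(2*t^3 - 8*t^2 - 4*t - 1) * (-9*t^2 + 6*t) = -18*t^5 + 84*t^4 - 12*t^3 - 15*t^2 - 6*t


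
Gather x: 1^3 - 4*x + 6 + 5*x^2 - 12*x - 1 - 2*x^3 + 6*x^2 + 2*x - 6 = -2*x^3 + 11*x^2 - 14*x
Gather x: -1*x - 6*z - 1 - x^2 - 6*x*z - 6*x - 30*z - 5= -x^2 + x*(-6*z - 7) - 36*z - 6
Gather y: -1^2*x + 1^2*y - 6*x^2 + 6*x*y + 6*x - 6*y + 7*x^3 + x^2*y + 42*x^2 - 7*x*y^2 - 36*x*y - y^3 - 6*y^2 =7*x^3 + 36*x^2 + 5*x - y^3 + y^2*(-7*x - 6) + y*(x^2 - 30*x - 5)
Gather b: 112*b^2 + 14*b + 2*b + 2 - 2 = 112*b^2 + 16*b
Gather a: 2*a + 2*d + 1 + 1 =2*a + 2*d + 2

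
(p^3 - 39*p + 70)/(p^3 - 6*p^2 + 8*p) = (p^2 + 2*p - 35)/(p*(p - 4))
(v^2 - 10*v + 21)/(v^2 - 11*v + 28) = (v - 3)/(v - 4)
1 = 1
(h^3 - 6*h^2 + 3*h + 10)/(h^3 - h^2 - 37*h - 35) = (h^2 - 7*h + 10)/(h^2 - 2*h - 35)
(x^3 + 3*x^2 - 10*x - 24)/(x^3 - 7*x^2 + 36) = (x + 4)/(x - 6)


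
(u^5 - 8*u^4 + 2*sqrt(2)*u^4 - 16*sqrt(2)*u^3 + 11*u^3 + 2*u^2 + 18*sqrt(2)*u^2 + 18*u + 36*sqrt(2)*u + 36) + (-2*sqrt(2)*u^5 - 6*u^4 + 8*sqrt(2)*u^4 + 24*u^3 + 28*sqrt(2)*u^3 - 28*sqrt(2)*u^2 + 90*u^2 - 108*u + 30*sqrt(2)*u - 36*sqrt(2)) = -2*sqrt(2)*u^5 + u^5 - 14*u^4 + 10*sqrt(2)*u^4 + 12*sqrt(2)*u^3 + 35*u^3 - 10*sqrt(2)*u^2 + 92*u^2 - 90*u + 66*sqrt(2)*u - 36*sqrt(2) + 36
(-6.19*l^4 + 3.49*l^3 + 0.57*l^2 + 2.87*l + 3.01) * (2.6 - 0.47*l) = 2.9093*l^5 - 17.7343*l^4 + 8.8061*l^3 + 0.1331*l^2 + 6.0473*l + 7.826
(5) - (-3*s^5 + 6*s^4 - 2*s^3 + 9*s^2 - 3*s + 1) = 3*s^5 - 6*s^4 + 2*s^3 - 9*s^2 + 3*s + 4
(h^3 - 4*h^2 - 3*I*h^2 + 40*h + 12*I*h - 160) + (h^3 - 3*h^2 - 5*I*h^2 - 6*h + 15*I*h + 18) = 2*h^3 - 7*h^2 - 8*I*h^2 + 34*h + 27*I*h - 142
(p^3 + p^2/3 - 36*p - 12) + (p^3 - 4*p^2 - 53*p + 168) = 2*p^3 - 11*p^2/3 - 89*p + 156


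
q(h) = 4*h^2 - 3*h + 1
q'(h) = 8*h - 3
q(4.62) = 72.52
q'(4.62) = 33.96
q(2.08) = 12.07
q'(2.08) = 13.64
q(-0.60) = 4.24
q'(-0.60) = -7.80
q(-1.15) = 9.74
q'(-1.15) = -12.20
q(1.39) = 4.56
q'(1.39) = 8.12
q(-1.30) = 11.66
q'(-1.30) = -13.40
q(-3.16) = 50.42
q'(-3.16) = -28.28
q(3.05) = 29.06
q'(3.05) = 21.40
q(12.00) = 541.00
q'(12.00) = 93.00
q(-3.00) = 46.00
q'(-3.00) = -27.00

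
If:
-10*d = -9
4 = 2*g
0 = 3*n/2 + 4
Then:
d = 9/10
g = 2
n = -8/3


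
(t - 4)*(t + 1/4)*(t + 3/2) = t^3 - 9*t^2/4 - 53*t/8 - 3/2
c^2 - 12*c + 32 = (c - 8)*(c - 4)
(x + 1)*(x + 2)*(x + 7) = x^3 + 10*x^2 + 23*x + 14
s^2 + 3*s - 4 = (s - 1)*(s + 4)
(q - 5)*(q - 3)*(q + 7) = q^3 - q^2 - 41*q + 105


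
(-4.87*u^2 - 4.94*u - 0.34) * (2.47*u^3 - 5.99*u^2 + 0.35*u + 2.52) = -12.0289*u^5 + 16.9695*u^4 + 27.0463*u^3 - 11.9648*u^2 - 12.5678*u - 0.8568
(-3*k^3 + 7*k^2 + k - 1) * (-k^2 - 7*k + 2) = 3*k^5 + 14*k^4 - 56*k^3 + 8*k^2 + 9*k - 2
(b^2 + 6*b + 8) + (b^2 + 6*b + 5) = 2*b^2 + 12*b + 13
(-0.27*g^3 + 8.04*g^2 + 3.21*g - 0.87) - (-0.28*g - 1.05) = -0.27*g^3 + 8.04*g^2 + 3.49*g + 0.18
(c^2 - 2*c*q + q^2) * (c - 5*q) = c^3 - 7*c^2*q + 11*c*q^2 - 5*q^3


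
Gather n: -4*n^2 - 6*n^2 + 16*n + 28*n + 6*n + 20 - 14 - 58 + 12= -10*n^2 + 50*n - 40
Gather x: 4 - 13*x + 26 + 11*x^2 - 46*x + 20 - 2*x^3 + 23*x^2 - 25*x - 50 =-2*x^3 + 34*x^2 - 84*x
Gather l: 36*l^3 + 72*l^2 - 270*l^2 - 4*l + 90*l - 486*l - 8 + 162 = 36*l^3 - 198*l^2 - 400*l + 154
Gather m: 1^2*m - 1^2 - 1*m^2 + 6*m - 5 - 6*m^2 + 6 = -7*m^2 + 7*m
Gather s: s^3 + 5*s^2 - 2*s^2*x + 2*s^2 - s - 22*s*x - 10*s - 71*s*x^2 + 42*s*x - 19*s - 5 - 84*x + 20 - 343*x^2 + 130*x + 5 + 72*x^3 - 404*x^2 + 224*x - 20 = s^3 + s^2*(7 - 2*x) + s*(-71*x^2 + 20*x - 30) + 72*x^3 - 747*x^2 + 270*x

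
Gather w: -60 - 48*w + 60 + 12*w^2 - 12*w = 12*w^2 - 60*w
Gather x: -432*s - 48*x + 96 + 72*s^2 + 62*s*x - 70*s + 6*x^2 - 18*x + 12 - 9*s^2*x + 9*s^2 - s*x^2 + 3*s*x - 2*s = 81*s^2 - 504*s + x^2*(6 - s) + x*(-9*s^2 + 65*s - 66) + 108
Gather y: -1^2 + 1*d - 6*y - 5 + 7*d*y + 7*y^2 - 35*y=d + 7*y^2 + y*(7*d - 41) - 6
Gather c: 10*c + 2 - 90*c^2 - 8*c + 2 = -90*c^2 + 2*c + 4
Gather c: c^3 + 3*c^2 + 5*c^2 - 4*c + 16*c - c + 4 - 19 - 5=c^3 + 8*c^2 + 11*c - 20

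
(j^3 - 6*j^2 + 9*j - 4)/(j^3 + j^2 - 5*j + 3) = (j - 4)/(j + 3)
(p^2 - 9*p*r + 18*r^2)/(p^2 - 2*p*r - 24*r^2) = (p - 3*r)/(p + 4*r)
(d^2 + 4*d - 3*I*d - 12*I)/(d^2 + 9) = (d + 4)/(d + 3*I)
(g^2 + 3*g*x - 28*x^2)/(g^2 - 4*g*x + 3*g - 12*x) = (g + 7*x)/(g + 3)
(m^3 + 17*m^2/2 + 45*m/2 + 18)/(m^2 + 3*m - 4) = (2*m^2 + 9*m + 9)/(2*(m - 1))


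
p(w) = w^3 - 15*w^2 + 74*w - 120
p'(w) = 3*w^2 - 30*w + 74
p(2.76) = -9.00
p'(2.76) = 14.05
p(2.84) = -7.92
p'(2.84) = 13.00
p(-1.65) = -287.43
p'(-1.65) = 131.67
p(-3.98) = -715.17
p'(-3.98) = 240.92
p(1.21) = -50.65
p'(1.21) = 42.09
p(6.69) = 3.14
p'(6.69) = 7.57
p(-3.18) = -539.16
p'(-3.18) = 199.74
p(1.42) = -42.30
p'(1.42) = 37.45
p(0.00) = -120.00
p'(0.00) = 74.00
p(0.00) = -120.00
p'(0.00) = 74.00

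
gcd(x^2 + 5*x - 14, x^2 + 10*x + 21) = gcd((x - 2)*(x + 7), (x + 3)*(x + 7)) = x + 7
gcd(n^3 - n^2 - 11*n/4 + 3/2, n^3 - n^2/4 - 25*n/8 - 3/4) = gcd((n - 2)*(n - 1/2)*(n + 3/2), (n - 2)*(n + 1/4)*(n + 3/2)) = n^2 - n/2 - 3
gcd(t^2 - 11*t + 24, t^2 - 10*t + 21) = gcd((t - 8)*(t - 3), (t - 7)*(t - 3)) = t - 3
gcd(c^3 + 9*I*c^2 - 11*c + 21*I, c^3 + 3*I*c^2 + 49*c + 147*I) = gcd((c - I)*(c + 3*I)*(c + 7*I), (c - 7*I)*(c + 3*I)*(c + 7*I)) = c^2 + 10*I*c - 21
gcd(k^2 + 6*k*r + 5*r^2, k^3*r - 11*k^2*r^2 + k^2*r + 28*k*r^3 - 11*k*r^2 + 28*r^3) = 1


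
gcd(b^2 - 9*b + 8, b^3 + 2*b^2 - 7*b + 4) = b - 1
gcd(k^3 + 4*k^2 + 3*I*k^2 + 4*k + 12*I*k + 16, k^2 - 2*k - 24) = k + 4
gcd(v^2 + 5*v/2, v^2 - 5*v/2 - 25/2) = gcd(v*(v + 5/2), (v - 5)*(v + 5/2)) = v + 5/2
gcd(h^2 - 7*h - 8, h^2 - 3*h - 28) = 1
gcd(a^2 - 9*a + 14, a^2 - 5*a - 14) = a - 7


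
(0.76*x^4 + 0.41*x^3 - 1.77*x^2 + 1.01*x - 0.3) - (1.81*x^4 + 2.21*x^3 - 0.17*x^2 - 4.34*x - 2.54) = -1.05*x^4 - 1.8*x^3 - 1.6*x^2 + 5.35*x + 2.24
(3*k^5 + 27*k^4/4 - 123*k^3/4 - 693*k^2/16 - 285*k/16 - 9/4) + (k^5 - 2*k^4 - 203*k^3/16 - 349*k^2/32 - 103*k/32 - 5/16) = 4*k^5 + 19*k^4/4 - 695*k^3/16 - 1735*k^2/32 - 673*k/32 - 41/16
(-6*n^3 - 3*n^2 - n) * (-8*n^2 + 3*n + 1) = 48*n^5 + 6*n^4 - 7*n^3 - 6*n^2 - n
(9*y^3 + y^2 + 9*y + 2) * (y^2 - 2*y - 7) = 9*y^5 - 17*y^4 - 56*y^3 - 23*y^2 - 67*y - 14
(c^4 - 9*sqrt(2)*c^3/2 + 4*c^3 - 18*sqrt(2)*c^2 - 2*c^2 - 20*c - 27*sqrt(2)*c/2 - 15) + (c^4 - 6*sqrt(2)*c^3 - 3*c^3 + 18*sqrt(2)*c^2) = 2*c^4 - 21*sqrt(2)*c^3/2 + c^3 - 2*c^2 - 20*c - 27*sqrt(2)*c/2 - 15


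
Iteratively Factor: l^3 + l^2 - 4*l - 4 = (l + 2)*(l^2 - l - 2) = (l + 1)*(l + 2)*(l - 2)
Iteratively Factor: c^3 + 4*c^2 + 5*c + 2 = (c + 1)*(c^2 + 3*c + 2) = (c + 1)^2*(c + 2)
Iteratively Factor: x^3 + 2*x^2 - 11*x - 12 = (x + 4)*(x^2 - 2*x - 3) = (x - 3)*(x + 4)*(x + 1)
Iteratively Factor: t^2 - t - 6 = (t - 3)*(t + 2)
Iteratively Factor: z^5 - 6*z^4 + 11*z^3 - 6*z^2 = (z)*(z^4 - 6*z^3 + 11*z^2 - 6*z) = z*(z - 3)*(z^3 - 3*z^2 + 2*z) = z^2*(z - 3)*(z^2 - 3*z + 2) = z^2*(z - 3)*(z - 1)*(z - 2)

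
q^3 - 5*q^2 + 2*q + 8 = (q - 4)*(q - 2)*(q + 1)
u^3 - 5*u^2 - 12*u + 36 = (u - 6)*(u - 2)*(u + 3)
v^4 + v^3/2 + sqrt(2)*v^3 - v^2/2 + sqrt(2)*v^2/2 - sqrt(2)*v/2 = v*(v - 1/2)*(v + 1)*(v + sqrt(2))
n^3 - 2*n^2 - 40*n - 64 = (n - 8)*(n + 2)*(n + 4)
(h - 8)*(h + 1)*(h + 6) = h^3 - h^2 - 50*h - 48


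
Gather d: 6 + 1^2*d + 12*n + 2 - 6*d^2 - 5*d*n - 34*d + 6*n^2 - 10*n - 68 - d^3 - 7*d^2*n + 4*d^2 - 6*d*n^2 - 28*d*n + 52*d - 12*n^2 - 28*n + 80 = -d^3 + d^2*(-7*n - 2) + d*(-6*n^2 - 33*n + 19) - 6*n^2 - 26*n + 20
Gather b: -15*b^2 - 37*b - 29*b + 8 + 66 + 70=-15*b^2 - 66*b + 144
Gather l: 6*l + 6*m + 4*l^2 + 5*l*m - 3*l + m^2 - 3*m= 4*l^2 + l*(5*m + 3) + m^2 + 3*m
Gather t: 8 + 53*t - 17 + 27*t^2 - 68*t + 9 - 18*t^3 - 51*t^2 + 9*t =-18*t^3 - 24*t^2 - 6*t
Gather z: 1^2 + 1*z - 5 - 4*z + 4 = -3*z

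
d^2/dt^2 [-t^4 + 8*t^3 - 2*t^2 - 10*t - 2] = -12*t^2 + 48*t - 4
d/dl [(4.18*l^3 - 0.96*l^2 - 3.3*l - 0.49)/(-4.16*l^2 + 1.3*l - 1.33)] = (-17.3888*l^4 + 10.868*l^3 - 31.6542*l^2 - 1.5232*l + 5.026)/(17.3056*l^4 - 10.816*l^3 + 12.7556*l^2 - 3.458*l + 1.7689)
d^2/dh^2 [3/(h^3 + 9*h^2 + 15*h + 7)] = 36*(h^2 + 10*h + 27)/(h^7 + 25*h^6 + 237*h^5 + 1061*h^4 + 2339*h^3 + 2667*h^2 + 1519*h + 343)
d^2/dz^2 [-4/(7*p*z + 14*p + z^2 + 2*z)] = 8*(7*p*z + 14*p + z^2 + 2*z - (7*p + 2*z + 2)^2)/(7*p*z + 14*p + z^2 + 2*z)^3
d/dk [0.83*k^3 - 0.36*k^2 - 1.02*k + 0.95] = 2.49*k^2 - 0.72*k - 1.02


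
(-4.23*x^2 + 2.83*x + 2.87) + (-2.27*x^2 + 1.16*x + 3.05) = -6.5*x^2 + 3.99*x + 5.92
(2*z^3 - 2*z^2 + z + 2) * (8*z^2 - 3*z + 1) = 16*z^5 - 22*z^4 + 16*z^3 + 11*z^2 - 5*z + 2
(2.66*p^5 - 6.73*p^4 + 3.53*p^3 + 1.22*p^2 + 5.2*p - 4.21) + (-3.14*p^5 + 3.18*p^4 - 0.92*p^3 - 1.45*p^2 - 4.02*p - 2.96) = -0.48*p^5 - 3.55*p^4 + 2.61*p^3 - 0.23*p^2 + 1.18*p - 7.17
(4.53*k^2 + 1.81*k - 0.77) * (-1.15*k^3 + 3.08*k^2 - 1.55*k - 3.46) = -5.2095*k^5 + 11.8709*k^4 - 0.5612*k^3 - 20.8509*k^2 - 5.0691*k + 2.6642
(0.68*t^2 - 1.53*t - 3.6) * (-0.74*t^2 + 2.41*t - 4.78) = -0.5032*t^4 + 2.771*t^3 - 4.2737*t^2 - 1.3626*t + 17.208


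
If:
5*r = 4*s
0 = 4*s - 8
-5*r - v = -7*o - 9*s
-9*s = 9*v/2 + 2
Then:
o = -130/63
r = 8/5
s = 2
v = -40/9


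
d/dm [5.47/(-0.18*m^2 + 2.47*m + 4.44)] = (1.9692*m - 13.5109)/(-0.18*m^2 + 2.47*m + 4.44)^2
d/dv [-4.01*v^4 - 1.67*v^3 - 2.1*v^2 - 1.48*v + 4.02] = -16.04*v^3 - 5.01*v^2 - 4.2*v - 1.48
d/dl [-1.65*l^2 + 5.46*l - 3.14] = 5.46 - 3.3*l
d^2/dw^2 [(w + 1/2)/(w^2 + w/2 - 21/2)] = 2*((2*w + 1)*(4*w + 1)^2 - 4*(3*w + 1)*(2*w^2 + w - 21))/(2*w^2 + w - 21)^3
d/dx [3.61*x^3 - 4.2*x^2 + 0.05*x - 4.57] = 10.83*x^2 - 8.4*x + 0.05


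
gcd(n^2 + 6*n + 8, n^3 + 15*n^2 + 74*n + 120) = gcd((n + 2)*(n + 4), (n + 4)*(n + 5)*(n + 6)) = n + 4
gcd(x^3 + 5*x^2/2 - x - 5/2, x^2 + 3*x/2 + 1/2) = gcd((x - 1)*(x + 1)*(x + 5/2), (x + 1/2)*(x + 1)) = x + 1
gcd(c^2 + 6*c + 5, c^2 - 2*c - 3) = c + 1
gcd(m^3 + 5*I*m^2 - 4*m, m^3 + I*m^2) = m^2 + I*m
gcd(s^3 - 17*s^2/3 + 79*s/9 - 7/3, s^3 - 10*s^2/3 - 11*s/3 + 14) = s^2 - 16*s/3 + 7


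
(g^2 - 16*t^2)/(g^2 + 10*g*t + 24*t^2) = (g - 4*t)/(g + 6*t)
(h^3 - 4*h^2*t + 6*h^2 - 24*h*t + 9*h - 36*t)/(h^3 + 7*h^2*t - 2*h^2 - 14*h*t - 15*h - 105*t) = (h^2 - 4*h*t + 3*h - 12*t)/(h^2 + 7*h*t - 5*h - 35*t)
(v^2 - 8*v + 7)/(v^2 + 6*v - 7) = (v - 7)/(v + 7)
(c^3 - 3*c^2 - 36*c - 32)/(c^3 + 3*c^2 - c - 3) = (c^2 - 4*c - 32)/(c^2 + 2*c - 3)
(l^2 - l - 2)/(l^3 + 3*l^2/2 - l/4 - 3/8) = 8*(l^2 - l - 2)/(8*l^3 + 12*l^2 - 2*l - 3)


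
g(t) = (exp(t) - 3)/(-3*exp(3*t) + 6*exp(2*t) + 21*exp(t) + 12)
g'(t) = (exp(t) - 3)*(9*exp(3*t) - 12*exp(2*t) - 21*exp(t))/(-3*exp(3*t) + 6*exp(2*t) + 21*exp(t) + 12)^2 + exp(t)/(-3*exp(3*t) + 6*exp(2*t) + 21*exp(t) + 12)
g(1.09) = -0.00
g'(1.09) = 0.06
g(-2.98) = -0.23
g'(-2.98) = 0.02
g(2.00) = -0.01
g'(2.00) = 0.01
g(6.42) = -0.00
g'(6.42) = 0.00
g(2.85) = -0.00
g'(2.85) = 0.00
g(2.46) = -0.00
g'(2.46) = 0.00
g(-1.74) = -0.18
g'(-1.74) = 0.06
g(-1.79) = -0.18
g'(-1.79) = 0.05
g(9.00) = 0.00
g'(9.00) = 0.00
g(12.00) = 0.00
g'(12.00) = 0.00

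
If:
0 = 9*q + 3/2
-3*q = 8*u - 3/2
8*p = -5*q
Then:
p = 5/48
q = -1/6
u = 1/4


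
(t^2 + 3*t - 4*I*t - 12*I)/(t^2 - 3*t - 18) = (t - 4*I)/(t - 6)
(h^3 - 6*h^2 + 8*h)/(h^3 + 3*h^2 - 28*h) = (h - 2)/(h + 7)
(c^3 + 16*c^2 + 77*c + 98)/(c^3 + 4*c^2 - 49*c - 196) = (c^2 + 9*c + 14)/(c^2 - 3*c - 28)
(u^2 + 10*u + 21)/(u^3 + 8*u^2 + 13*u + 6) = (u^2 + 10*u + 21)/(u^3 + 8*u^2 + 13*u + 6)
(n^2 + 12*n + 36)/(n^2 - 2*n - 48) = (n + 6)/(n - 8)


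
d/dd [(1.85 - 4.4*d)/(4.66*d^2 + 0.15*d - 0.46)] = (20.504*d^2 - 17.242*d + 1.7465)/(21.7156*d^4 + 1.398*d^3 - 4.2647*d^2 - 0.138*d + 0.2116)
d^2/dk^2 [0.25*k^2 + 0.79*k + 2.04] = 0.500000000000000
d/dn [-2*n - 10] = -2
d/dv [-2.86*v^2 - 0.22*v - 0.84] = -5.72*v - 0.22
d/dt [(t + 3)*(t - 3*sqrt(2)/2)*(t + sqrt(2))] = 3*t^2 - sqrt(2)*t + 6*t - 3 - 3*sqrt(2)/2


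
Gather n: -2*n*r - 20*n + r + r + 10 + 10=n*(-2*r - 20) + 2*r + 20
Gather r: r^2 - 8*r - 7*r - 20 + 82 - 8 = r^2 - 15*r + 54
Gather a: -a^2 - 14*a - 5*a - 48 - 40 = -a^2 - 19*a - 88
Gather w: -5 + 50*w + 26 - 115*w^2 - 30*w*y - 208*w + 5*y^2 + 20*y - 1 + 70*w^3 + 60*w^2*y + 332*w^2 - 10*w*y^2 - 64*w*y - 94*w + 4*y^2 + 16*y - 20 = 70*w^3 + w^2*(60*y + 217) + w*(-10*y^2 - 94*y - 252) + 9*y^2 + 36*y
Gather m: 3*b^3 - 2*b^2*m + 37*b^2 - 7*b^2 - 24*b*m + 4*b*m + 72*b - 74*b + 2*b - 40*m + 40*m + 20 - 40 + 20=3*b^3 + 30*b^2 + m*(-2*b^2 - 20*b)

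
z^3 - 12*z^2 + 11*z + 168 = (z - 8)*(z - 7)*(z + 3)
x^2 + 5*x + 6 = (x + 2)*(x + 3)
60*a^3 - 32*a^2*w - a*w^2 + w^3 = (-5*a + w)*(-2*a + w)*(6*a + w)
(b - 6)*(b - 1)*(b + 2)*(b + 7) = b^4 + 2*b^3 - 43*b^2 - 44*b + 84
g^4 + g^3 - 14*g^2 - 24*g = g*(g - 4)*(g + 2)*(g + 3)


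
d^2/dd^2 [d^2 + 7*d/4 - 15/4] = 2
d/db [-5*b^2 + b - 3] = 1 - 10*b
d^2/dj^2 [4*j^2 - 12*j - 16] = 8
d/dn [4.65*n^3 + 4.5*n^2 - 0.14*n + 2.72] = 13.95*n^2 + 9.0*n - 0.14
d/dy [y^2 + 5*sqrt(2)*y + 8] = 2*y + 5*sqrt(2)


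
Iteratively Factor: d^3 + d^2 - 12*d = (d + 4)*(d^2 - 3*d) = (d - 3)*(d + 4)*(d)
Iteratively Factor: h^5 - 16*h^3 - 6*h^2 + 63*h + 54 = (h + 1)*(h^4 - h^3 - 15*h^2 + 9*h + 54) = (h + 1)*(h + 3)*(h^3 - 4*h^2 - 3*h + 18) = (h - 3)*(h + 1)*(h + 3)*(h^2 - h - 6) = (h - 3)^2*(h + 1)*(h + 3)*(h + 2)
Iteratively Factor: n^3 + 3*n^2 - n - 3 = (n - 1)*(n^2 + 4*n + 3) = (n - 1)*(n + 3)*(n + 1)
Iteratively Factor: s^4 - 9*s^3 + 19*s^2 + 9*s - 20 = (s + 1)*(s^3 - 10*s^2 + 29*s - 20) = (s - 1)*(s + 1)*(s^2 - 9*s + 20) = (s - 4)*(s - 1)*(s + 1)*(s - 5)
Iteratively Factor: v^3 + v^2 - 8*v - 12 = (v + 2)*(v^2 - v - 6) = (v - 3)*(v + 2)*(v + 2)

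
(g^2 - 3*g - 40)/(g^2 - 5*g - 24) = (g + 5)/(g + 3)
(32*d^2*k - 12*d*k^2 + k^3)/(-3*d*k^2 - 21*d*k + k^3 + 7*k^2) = (-32*d^2 + 12*d*k - k^2)/(3*d*k + 21*d - k^2 - 7*k)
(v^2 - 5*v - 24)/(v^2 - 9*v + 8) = (v + 3)/(v - 1)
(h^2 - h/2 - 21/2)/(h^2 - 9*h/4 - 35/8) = 4*(h + 3)/(4*h + 5)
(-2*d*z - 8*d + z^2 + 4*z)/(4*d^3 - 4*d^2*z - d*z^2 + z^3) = (z + 4)/(-2*d^2 + d*z + z^2)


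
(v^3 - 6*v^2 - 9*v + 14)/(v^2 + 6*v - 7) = (v^2 - 5*v - 14)/(v + 7)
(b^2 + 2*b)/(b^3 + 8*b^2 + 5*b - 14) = b/(b^2 + 6*b - 7)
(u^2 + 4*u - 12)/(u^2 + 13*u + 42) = (u - 2)/(u + 7)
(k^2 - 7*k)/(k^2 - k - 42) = k/(k + 6)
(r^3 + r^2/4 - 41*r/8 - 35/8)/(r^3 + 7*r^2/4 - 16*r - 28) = (2*r^2 - 3*r - 5)/(2*(r^2 - 16))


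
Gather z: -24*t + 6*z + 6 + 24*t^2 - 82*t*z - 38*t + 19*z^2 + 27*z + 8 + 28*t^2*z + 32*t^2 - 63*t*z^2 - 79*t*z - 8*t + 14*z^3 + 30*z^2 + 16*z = 56*t^2 - 70*t + 14*z^3 + z^2*(49 - 63*t) + z*(28*t^2 - 161*t + 49) + 14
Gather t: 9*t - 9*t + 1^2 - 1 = 0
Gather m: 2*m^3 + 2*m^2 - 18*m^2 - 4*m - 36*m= 2*m^3 - 16*m^2 - 40*m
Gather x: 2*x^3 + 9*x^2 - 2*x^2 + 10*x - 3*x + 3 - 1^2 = 2*x^3 + 7*x^2 + 7*x + 2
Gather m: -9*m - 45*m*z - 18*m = m*(-45*z - 27)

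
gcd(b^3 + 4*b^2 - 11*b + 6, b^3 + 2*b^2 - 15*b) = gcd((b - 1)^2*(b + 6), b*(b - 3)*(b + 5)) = 1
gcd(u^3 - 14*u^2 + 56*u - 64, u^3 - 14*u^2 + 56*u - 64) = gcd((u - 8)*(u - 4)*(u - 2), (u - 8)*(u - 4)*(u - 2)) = u^3 - 14*u^2 + 56*u - 64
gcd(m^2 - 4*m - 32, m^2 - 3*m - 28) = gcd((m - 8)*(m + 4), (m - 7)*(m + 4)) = m + 4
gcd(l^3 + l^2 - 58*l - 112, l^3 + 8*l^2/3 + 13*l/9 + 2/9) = l + 2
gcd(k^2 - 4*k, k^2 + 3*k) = k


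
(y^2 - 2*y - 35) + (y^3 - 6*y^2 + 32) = y^3 - 5*y^2 - 2*y - 3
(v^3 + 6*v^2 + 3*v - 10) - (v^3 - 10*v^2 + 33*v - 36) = 16*v^2 - 30*v + 26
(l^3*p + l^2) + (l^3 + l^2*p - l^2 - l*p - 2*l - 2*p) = l^3*p + l^3 + l^2*p - l*p - 2*l - 2*p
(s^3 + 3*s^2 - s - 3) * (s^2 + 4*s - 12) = s^5 + 7*s^4 - s^3 - 43*s^2 + 36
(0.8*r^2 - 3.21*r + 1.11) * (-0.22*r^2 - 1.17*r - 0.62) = -0.176*r^4 - 0.2298*r^3 + 3.0155*r^2 + 0.6915*r - 0.6882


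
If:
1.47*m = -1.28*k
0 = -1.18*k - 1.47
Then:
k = -1.25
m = 1.08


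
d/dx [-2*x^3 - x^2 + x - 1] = -6*x^2 - 2*x + 1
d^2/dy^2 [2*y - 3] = 0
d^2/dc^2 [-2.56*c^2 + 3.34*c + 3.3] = -5.12000000000000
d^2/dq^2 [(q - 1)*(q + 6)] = 2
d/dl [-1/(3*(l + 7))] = 1/(3*(l + 7)^2)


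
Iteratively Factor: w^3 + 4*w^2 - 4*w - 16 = (w - 2)*(w^2 + 6*w + 8) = (w - 2)*(w + 4)*(w + 2)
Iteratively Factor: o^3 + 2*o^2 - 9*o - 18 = (o - 3)*(o^2 + 5*o + 6) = (o - 3)*(o + 2)*(o + 3)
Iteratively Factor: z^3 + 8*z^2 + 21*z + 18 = (z + 2)*(z^2 + 6*z + 9) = (z + 2)*(z + 3)*(z + 3)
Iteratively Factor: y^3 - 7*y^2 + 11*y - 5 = (y - 5)*(y^2 - 2*y + 1) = (y - 5)*(y - 1)*(y - 1)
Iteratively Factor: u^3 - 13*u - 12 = (u - 4)*(u^2 + 4*u + 3) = (u - 4)*(u + 1)*(u + 3)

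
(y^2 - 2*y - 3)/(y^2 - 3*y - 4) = (y - 3)/(y - 4)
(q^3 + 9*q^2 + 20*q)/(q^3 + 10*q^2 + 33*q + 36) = q*(q + 5)/(q^2 + 6*q + 9)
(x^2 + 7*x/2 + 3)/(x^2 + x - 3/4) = 2*(x + 2)/(2*x - 1)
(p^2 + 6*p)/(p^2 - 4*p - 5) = p*(p + 6)/(p^2 - 4*p - 5)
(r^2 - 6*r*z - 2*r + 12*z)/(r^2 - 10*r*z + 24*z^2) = (2 - r)/(-r + 4*z)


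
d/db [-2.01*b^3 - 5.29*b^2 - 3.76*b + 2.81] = -6.03*b^2 - 10.58*b - 3.76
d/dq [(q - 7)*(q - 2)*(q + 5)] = 3*q^2 - 8*q - 31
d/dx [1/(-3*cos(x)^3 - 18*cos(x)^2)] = -(cos(x) + 4)*sin(x)/((cos(x) + 6)^2*cos(x)^3)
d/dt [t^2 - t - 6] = 2*t - 1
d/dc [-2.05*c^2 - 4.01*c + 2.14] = -4.1*c - 4.01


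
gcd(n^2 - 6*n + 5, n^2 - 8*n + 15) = n - 5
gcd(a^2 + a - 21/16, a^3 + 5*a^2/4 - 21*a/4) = 1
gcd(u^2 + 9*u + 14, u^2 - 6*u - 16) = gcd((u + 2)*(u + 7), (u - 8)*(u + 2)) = u + 2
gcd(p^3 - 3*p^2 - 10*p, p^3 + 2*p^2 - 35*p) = p^2 - 5*p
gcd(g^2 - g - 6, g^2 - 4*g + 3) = g - 3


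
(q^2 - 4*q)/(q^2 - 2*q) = (q - 4)/(q - 2)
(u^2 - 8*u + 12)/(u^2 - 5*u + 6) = (u - 6)/(u - 3)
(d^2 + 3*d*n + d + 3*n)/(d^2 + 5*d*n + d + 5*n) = (d + 3*n)/(d + 5*n)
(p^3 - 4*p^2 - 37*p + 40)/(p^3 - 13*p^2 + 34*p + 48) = (p^2 + 4*p - 5)/(p^2 - 5*p - 6)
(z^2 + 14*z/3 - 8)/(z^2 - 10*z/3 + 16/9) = 3*(3*z^2 + 14*z - 24)/(9*z^2 - 30*z + 16)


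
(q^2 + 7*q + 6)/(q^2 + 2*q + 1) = (q + 6)/(q + 1)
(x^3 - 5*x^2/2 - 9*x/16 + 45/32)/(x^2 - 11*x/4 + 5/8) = (16*x^2 - 9)/(4*(4*x - 1))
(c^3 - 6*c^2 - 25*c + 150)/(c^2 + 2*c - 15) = (c^2 - 11*c + 30)/(c - 3)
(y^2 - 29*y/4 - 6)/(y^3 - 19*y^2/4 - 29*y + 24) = (4*y + 3)/(4*y^2 + 13*y - 12)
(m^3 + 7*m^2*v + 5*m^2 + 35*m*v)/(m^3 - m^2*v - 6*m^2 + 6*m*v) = (m^2 + 7*m*v + 5*m + 35*v)/(m^2 - m*v - 6*m + 6*v)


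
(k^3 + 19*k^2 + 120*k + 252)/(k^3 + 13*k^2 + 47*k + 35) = (k^2 + 12*k + 36)/(k^2 + 6*k + 5)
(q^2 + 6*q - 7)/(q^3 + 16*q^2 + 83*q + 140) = (q - 1)/(q^2 + 9*q + 20)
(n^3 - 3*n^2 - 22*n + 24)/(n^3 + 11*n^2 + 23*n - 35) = (n^2 - 2*n - 24)/(n^2 + 12*n + 35)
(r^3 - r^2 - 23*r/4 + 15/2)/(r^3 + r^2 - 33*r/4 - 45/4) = (2*r^2 - 7*r + 6)/(2*r^2 - 3*r - 9)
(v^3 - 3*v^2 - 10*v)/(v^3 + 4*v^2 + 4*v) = (v - 5)/(v + 2)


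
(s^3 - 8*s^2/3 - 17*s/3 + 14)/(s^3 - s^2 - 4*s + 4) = (s^2 - 2*s/3 - 7)/(s^2 + s - 2)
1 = 1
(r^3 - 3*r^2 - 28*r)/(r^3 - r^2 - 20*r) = (r - 7)/(r - 5)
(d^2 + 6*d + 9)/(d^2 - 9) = (d + 3)/(d - 3)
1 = 1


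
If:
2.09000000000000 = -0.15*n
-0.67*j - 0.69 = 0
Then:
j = -1.03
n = -13.93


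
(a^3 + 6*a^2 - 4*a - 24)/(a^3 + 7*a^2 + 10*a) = (a^2 + 4*a - 12)/(a*(a + 5))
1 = 1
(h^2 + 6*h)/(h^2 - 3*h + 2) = h*(h + 6)/(h^2 - 3*h + 2)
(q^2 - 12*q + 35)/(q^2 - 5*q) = (q - 7)/q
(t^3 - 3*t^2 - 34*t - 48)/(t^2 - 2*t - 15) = (t^2 - 6*t - 16)/(t - 5)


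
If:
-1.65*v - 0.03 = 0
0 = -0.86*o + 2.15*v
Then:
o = -0.05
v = -0.02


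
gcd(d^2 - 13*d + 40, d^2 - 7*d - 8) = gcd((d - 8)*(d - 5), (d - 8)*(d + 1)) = d - 8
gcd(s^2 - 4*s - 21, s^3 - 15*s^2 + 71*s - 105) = s - 7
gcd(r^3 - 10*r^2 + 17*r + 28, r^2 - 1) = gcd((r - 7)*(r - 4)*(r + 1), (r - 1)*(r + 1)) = r + 1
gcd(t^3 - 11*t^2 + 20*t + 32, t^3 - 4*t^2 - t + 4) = t^2 - 3*t - 4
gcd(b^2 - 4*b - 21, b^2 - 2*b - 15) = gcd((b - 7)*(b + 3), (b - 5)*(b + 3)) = b + 3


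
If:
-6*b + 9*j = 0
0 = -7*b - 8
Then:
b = -8/7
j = -16/21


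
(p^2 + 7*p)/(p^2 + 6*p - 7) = p/(p - 1)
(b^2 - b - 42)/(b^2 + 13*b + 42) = (b - 7)/(b + 7)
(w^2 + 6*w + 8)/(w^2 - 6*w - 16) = (w + 4)/(w - 8)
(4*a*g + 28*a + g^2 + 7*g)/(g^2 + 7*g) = (4*a + g)/g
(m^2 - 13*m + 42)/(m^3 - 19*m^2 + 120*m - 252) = 1/(m - 6)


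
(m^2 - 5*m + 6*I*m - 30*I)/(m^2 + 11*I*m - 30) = (m - 5)/(m + 5*I)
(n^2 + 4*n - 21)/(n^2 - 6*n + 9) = (n + 7)/(n - 3)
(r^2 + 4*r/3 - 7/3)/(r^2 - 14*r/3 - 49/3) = (r - 1)/(r - 7)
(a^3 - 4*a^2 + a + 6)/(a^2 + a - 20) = (a^3 - 4*a^2 + a + 6)/(a^2 + a - 20)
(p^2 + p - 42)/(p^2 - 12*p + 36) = (p + 7)/(p - 6)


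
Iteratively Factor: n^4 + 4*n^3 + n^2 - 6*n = (n)*(n^3 + 4*n^2 + n - 6) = n*(n - 1)*(n^2 + 5*n + 6) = n*(n - 1)*(n + 2)*(n + 3)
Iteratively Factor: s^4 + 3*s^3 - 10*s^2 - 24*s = (s + 4)*(s^3 - s^2 - 6*s) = (s - 3)*(s + 4)*(s^2 + 2*s) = s*(s - 3)*(s + 4)*(s + 2)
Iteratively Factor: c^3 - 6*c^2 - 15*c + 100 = (c - 5)*(c^2 - c - 20) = (c - 5)*(c + 4)*(c - 5)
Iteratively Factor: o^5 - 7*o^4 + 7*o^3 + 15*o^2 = (o)*(o^4 - 7*o^3 + 7*o^2 + 15*o) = o*(o - 3)*(o^3 - 4*o^2 - 5*o) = o^2*(o - 3)*(o^2 - 4*o - 5) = o^2*(o - 5)*(o - 3)*(o + 1)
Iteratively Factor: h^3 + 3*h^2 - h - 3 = (h - 1)*(h^2 + 4*h + 3) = (h - 1)*(h + 3)*(h + 1)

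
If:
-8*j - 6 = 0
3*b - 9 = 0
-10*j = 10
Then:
No Solution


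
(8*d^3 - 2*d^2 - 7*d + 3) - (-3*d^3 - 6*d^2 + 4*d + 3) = 11*d^3 + 4*d^2 - 11*d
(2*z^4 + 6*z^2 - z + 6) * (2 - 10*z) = -20*z^5 + 4*z^4 - 60*z^3 + 22*z^2 - 62*z + 12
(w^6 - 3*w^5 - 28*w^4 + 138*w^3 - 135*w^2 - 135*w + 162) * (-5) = -5*w^6 + 15*w^5 + 140*w^4 - 690*w^3 + 675*w^2 + 675*w - 810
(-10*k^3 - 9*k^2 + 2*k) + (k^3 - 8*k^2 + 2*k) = -9*k^3 - 17*k^2 + 4*k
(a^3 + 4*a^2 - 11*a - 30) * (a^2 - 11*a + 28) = a^5 - 7*a^4 - 27*a^3 + 203*a^2 + 22*a - 840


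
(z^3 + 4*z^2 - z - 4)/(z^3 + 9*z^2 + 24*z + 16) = (z - 1)/(z + 4)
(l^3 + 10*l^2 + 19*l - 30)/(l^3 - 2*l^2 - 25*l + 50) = (l^2 + 5*l - 6)/(l^2 - 7*l + 10)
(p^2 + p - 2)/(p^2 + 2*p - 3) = (p + 2)/(p + 3)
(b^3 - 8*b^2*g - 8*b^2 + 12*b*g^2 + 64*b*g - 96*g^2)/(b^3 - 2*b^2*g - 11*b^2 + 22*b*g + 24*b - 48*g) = (b - 6*g)/(b - 3)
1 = 1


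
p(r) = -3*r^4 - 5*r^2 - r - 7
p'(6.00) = -2653.00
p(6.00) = -4081.00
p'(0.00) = -1.00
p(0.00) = -7.00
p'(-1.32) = 39.80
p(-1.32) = -23.50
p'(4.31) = -1004.86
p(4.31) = -1139.40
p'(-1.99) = 113.47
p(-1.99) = -71.86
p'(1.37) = -45.56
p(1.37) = -28.32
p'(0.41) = -5.93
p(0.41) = -8.34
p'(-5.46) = 2006.86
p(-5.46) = -2816.79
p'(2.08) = -129.79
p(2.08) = -86.87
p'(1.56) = -62.16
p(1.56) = -38.50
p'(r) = -12*r^3 - 10*r - 1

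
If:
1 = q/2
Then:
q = 2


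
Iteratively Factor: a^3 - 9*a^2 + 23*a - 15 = (a - 1)*(a^2 - 8*a + 15) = (a - 5)*(a - 1)*(a - 3)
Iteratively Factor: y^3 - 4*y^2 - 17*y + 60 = (y + 4)*(y^2 - 8*y + 15) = (y - 5)*(y + 4)*(y - 3)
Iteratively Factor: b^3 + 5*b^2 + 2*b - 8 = (b + 4)*(b^2 + b - 2) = (b - 1)*(b + 4)*(b + 2)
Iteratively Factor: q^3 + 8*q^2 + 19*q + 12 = (q + 1)*(q^2 + 7*q + 12) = (q + 1)*(q + 3)*(q + 4)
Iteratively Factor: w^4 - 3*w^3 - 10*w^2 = (w)*(w^3 - 3*w^2 - 10*w) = w*(w + 2)*(w^2 - 5*w) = w^2*(w + 2)*(w - 5)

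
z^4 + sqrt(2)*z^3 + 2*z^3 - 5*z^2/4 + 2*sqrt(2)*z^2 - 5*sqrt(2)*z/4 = z*(z - 1/2)*(z + 5/2)*(z + sqrt(2))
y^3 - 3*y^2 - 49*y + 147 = (y - 7)*(y - 3)*(y + 7)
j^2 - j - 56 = (j - 8)*(j + 7)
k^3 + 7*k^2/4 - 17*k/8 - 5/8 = (k - 1)*(k + 1/4)*(k + 5/2)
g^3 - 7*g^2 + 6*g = g*(g - 6)*(g - 1)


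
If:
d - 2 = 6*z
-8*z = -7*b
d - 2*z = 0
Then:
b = -4/7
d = -1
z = -1/2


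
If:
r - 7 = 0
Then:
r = 7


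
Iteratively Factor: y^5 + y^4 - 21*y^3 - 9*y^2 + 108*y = (y + 4)*(y^4 - 3*y^3 - 9*y^2 + 27*y) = (y + 3)*(y + 4)*(y^3 - 6*y^2 + 9*y) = (y - 3)*(y + 3)*(y + 4)*(y^2 - 3*y) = (y - 3)^2*(y + 3)*(y + 4)*(y)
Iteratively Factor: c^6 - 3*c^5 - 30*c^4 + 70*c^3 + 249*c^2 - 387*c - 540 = (c - 3)*(c^5 - 30*c^3 - 20*c^2 + 189*c + 180) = (c - 5)*(c - 3)*(c^4 + 5*c^3 - 5*c^2 - 45*c - 36) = (c - 5)*(c - 3)*(c + 1)*(c^3 + 4*c^2 - 9*c - 36) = (c - 5)*(c - 3)*(c + 1)*(c + 3)*(c^2 + c - 12) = (c - 5)*(c - 3)^2*(c + 1)*(c + 3)*(c + 4)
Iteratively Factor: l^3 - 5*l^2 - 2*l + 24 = (l - 3)*(l^2 - 2*l - 8) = (l - 4)*(l - 3)*(l + 2)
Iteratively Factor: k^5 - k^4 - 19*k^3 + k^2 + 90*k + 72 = (k - 4)*(k^4 + 3*k^3 - 7*k^2 - 27*k - 18) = (k - 4)*(k + 3)*(k^3 - 7*k - 6) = (k - 4)*(k + 1)*(k + 3)*(k^2 - k - 6) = (k - 4)*(k - 3)*(k + 1)*(k + 3)*(k + 2)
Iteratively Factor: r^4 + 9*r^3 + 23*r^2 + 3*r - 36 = (r - 1)*(r^3 + 10*r^2 + 33*r + 36) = (r - 1)*(r + 3)*(r^2 + 7*r + 12) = (r - 1)*(r + 3)*(r + 4)*(r + 3)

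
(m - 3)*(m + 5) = m^2 + 2*m - 15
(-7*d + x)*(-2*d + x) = 14*d^2 - 9*d*x + x^2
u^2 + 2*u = u*(u + 2)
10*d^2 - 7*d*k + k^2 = (-5*d + k)*(-2*d + k)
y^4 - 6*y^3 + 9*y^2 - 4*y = y*(y - 4)*(y - 1)^2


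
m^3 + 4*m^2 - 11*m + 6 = (m - 1)^2*(m + 6)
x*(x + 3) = x^2 + 3*x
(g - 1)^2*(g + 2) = g^3 - 3*g + 2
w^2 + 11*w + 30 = (w + 5)*(w + 6)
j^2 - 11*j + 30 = (j - 6)*(j - 5)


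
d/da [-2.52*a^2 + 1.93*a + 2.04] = 1.93 - 5.04*a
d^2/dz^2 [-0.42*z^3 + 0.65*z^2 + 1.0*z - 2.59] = 1.3 - 2.52*z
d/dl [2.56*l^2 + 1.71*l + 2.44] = 5.12*l + 1.71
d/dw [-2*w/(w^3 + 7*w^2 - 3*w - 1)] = 2*(2*w^3 + 7*w^2 + 1)/(w^6 + 14*w^5 + 43*w^4 - 44*w^3 - 5*w^2 + 6*w + 1)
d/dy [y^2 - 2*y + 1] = 2*y - 2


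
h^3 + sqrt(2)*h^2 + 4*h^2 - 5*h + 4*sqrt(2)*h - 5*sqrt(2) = (h - 1)*(h + 5)*(h + sqrt(2))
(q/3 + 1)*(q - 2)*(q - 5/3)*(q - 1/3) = q^4/3 - q^3/3 - 67*q^2/27 + 113*q/27 - 10/9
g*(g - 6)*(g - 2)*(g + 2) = g^4 - 6*g^3 - 4*g^2 + 24*g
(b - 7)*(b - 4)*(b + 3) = b^3 - 8*b^2 - 5*b + 84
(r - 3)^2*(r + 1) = r^3 - 5*r^2 + 3*r + 9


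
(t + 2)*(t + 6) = t^2 + 8*t + 12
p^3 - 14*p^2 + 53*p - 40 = (p - 8)*(p - 5)*(p - 1)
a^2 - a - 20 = (a - 5)*(a + 4)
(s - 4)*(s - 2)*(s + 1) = s^3 - 5*s^2 + 2*s + 8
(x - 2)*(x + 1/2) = x^2 - 3*x/2 - 1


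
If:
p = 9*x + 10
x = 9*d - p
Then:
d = 10*x/9 + 10/9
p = 9*x + 10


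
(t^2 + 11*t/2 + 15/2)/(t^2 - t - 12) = (t + 5/2)/(t - 4)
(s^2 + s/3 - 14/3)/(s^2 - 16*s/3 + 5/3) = (3*s^2 + s - 14)/(3*s^2 - 16*s + 5)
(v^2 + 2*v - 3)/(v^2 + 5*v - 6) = (v + 3)/(v + 6)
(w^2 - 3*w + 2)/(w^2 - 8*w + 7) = (w - 2)/(w - 7)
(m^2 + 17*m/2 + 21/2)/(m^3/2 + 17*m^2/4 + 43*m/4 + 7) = 2*(2*m^2 + 17*m + 21)/(2*m^3 + 17*m^2 + 43*m + 28)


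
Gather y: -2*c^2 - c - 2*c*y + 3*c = -2*c^2 - 2*c*y + 2*c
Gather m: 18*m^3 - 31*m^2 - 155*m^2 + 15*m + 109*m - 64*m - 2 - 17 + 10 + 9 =18*m^3 - 186*m^2 + 60*m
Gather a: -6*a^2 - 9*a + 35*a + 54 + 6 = -6*a^2 + 26*a + 60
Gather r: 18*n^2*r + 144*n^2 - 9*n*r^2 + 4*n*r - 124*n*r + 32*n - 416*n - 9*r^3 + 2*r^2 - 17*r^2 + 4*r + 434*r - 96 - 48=144*n^2 - 384*n - 9*r^3 + r^2*(-9*n - 15) + r*(18*n^2 - 120*n + 438) - 144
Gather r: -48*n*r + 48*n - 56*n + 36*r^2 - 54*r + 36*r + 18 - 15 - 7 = -8*n + 36*r^2 + r*(-48*n - 18) - 4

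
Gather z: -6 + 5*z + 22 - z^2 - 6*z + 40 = -z^2 - z + 56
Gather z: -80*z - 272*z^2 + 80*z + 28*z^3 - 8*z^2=28*z^3 - 280*z^2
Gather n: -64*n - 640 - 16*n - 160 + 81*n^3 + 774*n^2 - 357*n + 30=81*n^3 + 774*n^2 - 437*n - 770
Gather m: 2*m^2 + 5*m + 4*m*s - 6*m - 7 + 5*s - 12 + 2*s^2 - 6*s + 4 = 2*m^2 + m*(4*s - 1) + 2*s^2 - s - 15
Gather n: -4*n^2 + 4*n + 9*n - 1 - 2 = -4*n^2 + 13*n - 3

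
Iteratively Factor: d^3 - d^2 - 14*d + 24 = (d - 2)*(d^2 + d - 12) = (d - 3)*(d - 2)*(d + 4)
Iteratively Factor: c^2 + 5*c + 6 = (c + 2)*(c + 3)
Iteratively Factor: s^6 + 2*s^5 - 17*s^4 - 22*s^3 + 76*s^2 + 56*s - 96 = (s + 2)*(s^5 - 17*s^3 + 12*s^2 + 52*s - 48) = (s - 3)*(s + 2)*(s^4 + 3*s^3 - 8*s^2 - 12*s + 16) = (s - 3)*(s + 2)*(s + 4)*(s^3 - s^2 - 4*s + 4) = (s - 3)*(s - 2)*(s + 2)*(s + 4)*(s^2 + s - 2) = (s - 3)*(s - 2)*(s - 1)*(s + 2)*(s + 4)*(s + 2)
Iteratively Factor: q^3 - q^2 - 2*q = (q + 1)*(q^2 - 2*q) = q*(q + 1)*(q - 2)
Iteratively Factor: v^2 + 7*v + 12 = (v + 3)*(v + 4)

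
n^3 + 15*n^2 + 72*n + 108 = (n + 3)*(n + 6)^2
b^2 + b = b*(b + 1)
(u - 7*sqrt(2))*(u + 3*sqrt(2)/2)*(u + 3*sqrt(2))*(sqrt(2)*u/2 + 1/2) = sqrt(2)*u^4/2 - 2*u^3 - 113*sqrt(2)*u^2/4 - 90*u - 63*sqrt(2)/2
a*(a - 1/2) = a^2 - a/2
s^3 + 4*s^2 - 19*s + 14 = (s - 2)*(s - 1)*(s + 7)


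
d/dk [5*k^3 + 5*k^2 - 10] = 5*k*(3*k + 2)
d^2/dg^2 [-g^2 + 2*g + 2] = -2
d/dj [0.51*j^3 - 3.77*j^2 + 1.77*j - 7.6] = 1.53*j^2 - 7.54*j + 1.77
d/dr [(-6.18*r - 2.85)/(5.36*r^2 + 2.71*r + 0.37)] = (33.1248*r^2 + 30.552*r + 5.4369)/(28.7296*r^4 + 29.0512*r^3 + 11.3105*r^2 + 2.0054*r + 0.1369)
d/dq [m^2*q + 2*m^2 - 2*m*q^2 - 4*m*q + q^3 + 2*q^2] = m^2 - 4*m*q - 4*m + 3*q^2 + 4*q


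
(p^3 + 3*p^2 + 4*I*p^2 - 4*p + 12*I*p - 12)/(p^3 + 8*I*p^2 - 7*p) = (p^3 + p^2*(3 + 4*I) + 4*p*(-1 + 3*I) - 12)/(p*(p^2 + 8*I*p - 7))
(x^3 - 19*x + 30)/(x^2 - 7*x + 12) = (x^2 + 3*x - 10)/(x - 4)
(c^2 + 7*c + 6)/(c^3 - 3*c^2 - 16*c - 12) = (c + 6)/(c^2 - 4*c - 12)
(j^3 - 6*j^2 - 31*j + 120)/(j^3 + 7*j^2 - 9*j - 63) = (j^2 - 3*j - 40)/(j^2 + 10*j + 21)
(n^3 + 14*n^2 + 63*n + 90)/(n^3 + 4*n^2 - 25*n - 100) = (n^2 + 9*n + 18)/(n^2 - n - 20)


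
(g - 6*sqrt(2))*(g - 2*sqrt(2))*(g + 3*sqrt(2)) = g^3 - 5*sqrt(2)*g^2 - 24*g + 72*sqrt(2)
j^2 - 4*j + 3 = (j - 3)*(j - 1)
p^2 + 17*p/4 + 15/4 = (p + 5/4)*(p + 3)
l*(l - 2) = l^2 - 2*l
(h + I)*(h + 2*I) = h^2 + 3*I*h - 2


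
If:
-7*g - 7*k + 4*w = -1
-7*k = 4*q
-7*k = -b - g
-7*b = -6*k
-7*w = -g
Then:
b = 21/1139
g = 301/2278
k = 49/2278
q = -343/9112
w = 43/2278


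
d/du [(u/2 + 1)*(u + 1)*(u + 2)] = (u/2 + 1)*(3*u + 4)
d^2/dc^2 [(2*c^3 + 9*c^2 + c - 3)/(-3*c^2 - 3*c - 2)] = 6*(22*c^3 + 69*c^2 + 25*c - 7)/(27*c^6 + 81*c^5 + 135*c^4 + 135*c^3 + 90*c^2 + 36*c + 8)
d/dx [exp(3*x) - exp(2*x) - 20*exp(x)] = (3*exp(2*x) - 2*exp(x) - 20)*exp(x)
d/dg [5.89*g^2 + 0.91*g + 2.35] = 11.78*g + 0.91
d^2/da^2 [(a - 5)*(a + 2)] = 2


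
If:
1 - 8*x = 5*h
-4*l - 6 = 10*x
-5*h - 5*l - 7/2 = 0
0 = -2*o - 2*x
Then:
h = 89/205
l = -93/82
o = 6/41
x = -6/41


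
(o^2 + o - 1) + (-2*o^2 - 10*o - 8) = -o^2 - 9*o - 9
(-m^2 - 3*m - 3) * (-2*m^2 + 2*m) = 2*m^4 + 4*m^3 - 6*m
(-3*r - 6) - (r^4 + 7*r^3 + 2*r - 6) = -r^4 - 7*r^3 - 5*r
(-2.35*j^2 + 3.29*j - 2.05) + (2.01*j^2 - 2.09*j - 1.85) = -0.34*j^2 + 1.2*j - 3.9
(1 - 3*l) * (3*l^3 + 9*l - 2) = -9*l^4 + 3*l^3 - 27*l^2 + 15*l - 2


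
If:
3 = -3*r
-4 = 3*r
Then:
No Solution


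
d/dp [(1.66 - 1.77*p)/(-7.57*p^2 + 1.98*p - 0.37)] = (-13.3989*p^2 + 25.1324*p - 2.6319)/(57.3049*p^4 - 29.9772*p^3 + 9.5222*p^2 - 1.4652*p + 0.1369)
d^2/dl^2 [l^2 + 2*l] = 2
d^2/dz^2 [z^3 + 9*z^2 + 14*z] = 6*z + 18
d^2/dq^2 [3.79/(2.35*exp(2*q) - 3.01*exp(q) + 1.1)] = ((11.4079 - 35.626*exp(q))*(2.35*exp(2*q) - 3.01*exp(q) + 1.1) + 3.79*(4.7*exp(q) - 3.01)*(9.4*exp(q) - 6.02)*exp(q))*exp(q)/(2.35*exp(2*q) - 3.01*exp(q) + 1.1)^3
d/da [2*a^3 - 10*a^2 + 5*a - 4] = 6*a^2 - 20*a + 5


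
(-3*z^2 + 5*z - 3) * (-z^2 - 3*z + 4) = 3*z^4 + 4*z^3 - 24*z^2 + 29*z - 12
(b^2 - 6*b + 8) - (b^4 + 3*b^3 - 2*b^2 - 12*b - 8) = -b^4 - 3*b^3 + 3*b^2 + 6*b + 16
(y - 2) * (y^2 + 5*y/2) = y^3 + y^2/2 - 5*y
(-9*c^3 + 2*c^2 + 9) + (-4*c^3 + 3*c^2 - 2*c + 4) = -13*c^3 + 5*c^2 - 2*c + 13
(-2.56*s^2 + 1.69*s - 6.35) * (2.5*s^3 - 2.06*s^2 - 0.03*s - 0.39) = -6.4*s^5 + 9.4986*s^4 - 19.2796*s^3 + 14.0287*s^2 - 0.4686*s + 2.4765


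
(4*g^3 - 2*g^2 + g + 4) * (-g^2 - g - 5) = -4*g^5 - 2*g^4 - 19*g^3 + 5*g^2 - 9*g - 20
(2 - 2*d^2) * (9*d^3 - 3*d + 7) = -18*d^5 + 24*d^3 - 14*d^2 - 6*d + 14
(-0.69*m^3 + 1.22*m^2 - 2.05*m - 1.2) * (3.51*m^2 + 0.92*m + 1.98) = -2.4219*m^5 + 3.6474*m^4 - 7.4393*m^3 - 3.6824*m^2 - 5.163*m - 2.376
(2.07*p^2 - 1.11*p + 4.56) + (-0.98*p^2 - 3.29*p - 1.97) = 1.09*p^2 - 4.4*p + 2.59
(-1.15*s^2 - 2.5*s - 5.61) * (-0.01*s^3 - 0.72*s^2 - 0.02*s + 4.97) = 0.0115*s^5 + 0.853*s^4 + 1.8791*s^3 - 1.6263*s^2 - 12.3128*s - 27.8817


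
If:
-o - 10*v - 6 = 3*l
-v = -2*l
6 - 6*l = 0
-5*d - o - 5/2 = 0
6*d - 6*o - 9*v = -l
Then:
No Solution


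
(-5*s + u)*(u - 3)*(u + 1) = -5*s*u^2 + 10*s*u + 15*s + u^3 - 2*u^2 - 3*u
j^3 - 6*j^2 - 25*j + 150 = (j - 6)*(j - 5)*(j + 5)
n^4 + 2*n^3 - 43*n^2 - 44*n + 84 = (n - 6)*(n - 1)*(n + 2)*(n + 7)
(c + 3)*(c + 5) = c^2 + 8*c + 15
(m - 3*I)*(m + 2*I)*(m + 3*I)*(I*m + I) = I*m^4 - 2*m^3 + I*m^3 - 2*m^2 + 9*I*m^2 - 18*m + 9*I*m - 18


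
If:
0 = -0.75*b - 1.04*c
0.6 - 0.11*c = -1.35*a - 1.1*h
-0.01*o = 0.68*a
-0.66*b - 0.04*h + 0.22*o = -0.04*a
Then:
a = -0.0147058823529412*o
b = 0.332802799466023*o + 0.0332029691116609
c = -0.24000201884569*o - 0.0239444488786016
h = -0.00595207354232299*o - 0.547848990342406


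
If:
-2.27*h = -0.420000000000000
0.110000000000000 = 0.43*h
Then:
No Solution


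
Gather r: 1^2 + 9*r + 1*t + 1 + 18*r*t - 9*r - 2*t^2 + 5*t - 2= 18*r*t - 2*t^2 + 6*t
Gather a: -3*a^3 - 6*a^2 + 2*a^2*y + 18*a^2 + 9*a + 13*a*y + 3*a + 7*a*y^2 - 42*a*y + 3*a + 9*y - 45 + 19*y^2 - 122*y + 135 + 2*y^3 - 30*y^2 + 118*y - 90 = -3*a^3 + a^2*(2*y + 12) + a*(7*y^2 - 29*y + 15) + 2*y^3 - 11*y^2 + 5*y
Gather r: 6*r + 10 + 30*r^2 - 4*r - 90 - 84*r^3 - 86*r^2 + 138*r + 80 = -84*r^3 - 56*r^2 + 140*r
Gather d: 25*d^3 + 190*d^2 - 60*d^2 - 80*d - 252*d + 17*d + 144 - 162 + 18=25*d^3 + 130*d^2 - 315*d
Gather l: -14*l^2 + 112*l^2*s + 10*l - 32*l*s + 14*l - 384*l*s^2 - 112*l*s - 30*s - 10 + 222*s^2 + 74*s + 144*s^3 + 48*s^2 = l^2*(112*s - 14) + l*(-384*s^2 - 144*s + 24) + 144*s^3 + 270*s^2 + 44*s - 10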